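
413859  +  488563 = 902422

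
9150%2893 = 471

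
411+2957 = 3368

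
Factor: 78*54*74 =311688 =2^3*3^4*13^1 * 37^1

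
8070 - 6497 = 1573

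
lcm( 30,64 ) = 960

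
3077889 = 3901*789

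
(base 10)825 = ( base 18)29F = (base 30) rf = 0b1100111001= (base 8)1471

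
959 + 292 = 1251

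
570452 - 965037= - 394585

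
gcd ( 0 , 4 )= 4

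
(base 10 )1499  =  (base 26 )25H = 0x5db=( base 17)533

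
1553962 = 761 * 2042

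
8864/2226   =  3 + 1093/1113 = 3.98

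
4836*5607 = 27115452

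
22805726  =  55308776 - 32503050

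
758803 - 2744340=- 1985537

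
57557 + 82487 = 140044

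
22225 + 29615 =51840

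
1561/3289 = 1561/3289= 0.47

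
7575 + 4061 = 11636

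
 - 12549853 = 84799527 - 97349380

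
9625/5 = 1925 = 1925.00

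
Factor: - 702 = - 2^1*3^3*13^1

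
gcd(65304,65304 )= 65304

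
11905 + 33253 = 45158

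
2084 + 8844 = 10928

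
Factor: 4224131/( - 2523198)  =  - 2^( - 1) *3^ (- 1)  *  71^( - 1)*5923^ ( - 1)*4224131^1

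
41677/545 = 76 + 257/545=76.47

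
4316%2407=1909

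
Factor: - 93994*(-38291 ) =2^1 * 11^1*59^2*46997^1= 3599124254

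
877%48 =13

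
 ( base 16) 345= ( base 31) r0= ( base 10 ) 837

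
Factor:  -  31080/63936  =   - 35/72= - 2^( - 3)*3^( - 2)*5^1 * 7^1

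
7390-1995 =5395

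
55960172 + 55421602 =111381774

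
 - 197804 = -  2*98902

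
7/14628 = 7/14628 = 0.00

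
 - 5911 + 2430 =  - 3481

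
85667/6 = 14277+5/6 = 14277.83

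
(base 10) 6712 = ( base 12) 3A74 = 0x1A38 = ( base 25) aic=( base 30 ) 7dm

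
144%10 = 4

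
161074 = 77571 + 83503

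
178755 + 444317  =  623072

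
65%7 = 2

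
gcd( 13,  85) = 1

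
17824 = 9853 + 7971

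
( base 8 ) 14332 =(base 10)6362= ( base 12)3822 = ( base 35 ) 56r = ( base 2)1100011011010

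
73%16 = 9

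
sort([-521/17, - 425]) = [ - 425, - 521/17] 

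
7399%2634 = 2131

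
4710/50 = 94 + 1/5 =94.20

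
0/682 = 0=0.00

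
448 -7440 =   -  6992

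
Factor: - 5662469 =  - 41^1 * 167^1 * 827^1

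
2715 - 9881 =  - 7166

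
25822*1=25822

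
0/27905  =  0 = 0.00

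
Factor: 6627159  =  3^2*7^1*11^1*73^1*131^1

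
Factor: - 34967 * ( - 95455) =3337774985=5^1*17^1*73^1 * 479^1 * 1123^1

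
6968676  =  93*74932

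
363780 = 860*423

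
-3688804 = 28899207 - 32588011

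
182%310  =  182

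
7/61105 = 7/61105=0.00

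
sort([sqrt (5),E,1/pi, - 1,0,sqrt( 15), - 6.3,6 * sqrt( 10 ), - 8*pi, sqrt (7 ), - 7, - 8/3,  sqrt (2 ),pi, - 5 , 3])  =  [ - 8 * pi, -7, - 6.3 , - 5, - 8/3,  -  1,0, 1/pi , sqrt ( 2), sqrt(5),sqrt( 7 ),  E,3, pi,sqrt( 15),6 * sqrt (10) ]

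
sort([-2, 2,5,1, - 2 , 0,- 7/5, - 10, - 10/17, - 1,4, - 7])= [ - 10, - 7, - 2 , - 2,-7/5, - 1,  -  10/17, 0,1,2,  4,5] 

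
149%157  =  149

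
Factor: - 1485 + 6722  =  5237 = 5237^1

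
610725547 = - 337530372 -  - 948255919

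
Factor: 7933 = 7933^1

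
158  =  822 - 664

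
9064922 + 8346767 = 17411689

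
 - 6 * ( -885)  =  5310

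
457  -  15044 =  - 14587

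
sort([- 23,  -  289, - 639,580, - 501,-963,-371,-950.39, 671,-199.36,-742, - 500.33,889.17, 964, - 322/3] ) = [-963, - 950.39,  -  742, - 639,-501,-500.33, - 371, - 289,-199.36 ,  -  322/3, - 23, 580, 671  ,  889.17 , 964]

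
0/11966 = 0 = 0.00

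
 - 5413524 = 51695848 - 57109372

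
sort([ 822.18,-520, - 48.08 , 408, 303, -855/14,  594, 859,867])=[-520, - 855/14,-48.08,303,408,594, 822.18,859 , 867]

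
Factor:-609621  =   - 3^1*203207^1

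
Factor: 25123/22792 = 2^( - 3) * 11^(- 1)*97^1 =97/88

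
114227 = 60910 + 53317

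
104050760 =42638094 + 61412666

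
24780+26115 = 50895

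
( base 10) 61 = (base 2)111101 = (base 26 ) 29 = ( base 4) 331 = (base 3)2021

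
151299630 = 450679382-299379752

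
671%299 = 73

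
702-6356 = - 5654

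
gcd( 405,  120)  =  15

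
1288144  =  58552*22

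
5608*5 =28040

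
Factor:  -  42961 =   -  42961^1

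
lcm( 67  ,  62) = 4154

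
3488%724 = 592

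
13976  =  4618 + 9358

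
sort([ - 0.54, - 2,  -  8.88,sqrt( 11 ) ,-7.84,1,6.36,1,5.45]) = [-8.88,-7.84,  -  2,- 0.54,  1,1,sqrt(11),5.45,6.36] 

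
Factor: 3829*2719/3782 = 2^ (-1)*7^1 * 31^( - 1)*61^( - 1)*547^1*2719^1 =10411051/3782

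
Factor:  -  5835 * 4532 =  - 26444220 = -  2^2*3^1*5^1*11^1*103^1 * 389^1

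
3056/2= 1528 = 1528.00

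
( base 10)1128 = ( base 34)X6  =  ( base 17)3F6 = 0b10001101000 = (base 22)276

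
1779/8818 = 1779/8818 = 0.20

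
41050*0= 0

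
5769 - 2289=3480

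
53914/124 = 434+49/62=434.79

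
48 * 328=15744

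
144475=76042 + 68433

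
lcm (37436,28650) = 2807700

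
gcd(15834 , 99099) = 273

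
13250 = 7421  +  5829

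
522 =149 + 373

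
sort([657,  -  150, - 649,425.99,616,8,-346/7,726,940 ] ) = [- 649,  -  150  , - 346/7,8,425.99,616, 657,726,940 ] 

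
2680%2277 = 403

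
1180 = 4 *295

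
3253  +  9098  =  12351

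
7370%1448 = 130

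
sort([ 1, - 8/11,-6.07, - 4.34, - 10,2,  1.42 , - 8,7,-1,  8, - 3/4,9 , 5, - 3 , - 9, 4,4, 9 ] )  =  [  -  10, - 9 , - 8,- 6.07, - 4.34, - 3, - 1,-3/4,-8/11,1,1.42, 2,4, 4,5, 7,  8,9,9]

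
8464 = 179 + 8285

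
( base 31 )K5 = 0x271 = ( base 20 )1B5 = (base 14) 329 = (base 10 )625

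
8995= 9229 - 234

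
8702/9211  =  8702/9211 =0.94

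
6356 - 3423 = 2933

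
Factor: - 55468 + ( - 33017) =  - 3^1*5^1 *17^1*347^1 = - 88485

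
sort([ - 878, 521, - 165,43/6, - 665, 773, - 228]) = [- 878, - 665, - 228, - 165, 43/6,521, 773] 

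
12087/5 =12087/5 = 2417.40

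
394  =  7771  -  7377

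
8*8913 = 71304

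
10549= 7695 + 2854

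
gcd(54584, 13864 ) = 8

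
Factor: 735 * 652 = 479220 = 2^2*3^1*5^1*7^2*163^1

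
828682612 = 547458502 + 281224110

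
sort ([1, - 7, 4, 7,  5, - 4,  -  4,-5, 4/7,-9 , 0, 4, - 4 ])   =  [ - 9,  -  7, - 5, - 4, - 4, - 4,0,4/7, 1 , 4 , 4, 5,7 ]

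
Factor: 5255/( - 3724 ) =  - 2^( - 2)*5^1*7^( - 2)*19^ (- 1)*1051^1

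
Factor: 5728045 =5^1 * 409^1*2801^1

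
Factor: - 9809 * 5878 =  - 2^1*17^1*577^1*2939^1 = -57657302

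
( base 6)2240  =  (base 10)528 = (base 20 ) 168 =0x210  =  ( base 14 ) 29A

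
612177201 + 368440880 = 980618081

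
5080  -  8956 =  - 3876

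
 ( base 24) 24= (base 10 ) 52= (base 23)26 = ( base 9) 57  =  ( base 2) 110100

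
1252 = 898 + 354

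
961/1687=961/1687 = 0.57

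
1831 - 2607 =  - 776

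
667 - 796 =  -129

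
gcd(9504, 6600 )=264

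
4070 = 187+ 3883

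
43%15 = 13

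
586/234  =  2 + 59/117 = 2.50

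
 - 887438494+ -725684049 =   -  1613122543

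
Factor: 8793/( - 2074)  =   - 2^( - 1)*3^2*17^( - 1)*61^( - 1 )*977^1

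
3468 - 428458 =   -  424990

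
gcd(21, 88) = 1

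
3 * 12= 36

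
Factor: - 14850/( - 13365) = 2^1*3^( - 2)*5^1 = 10/9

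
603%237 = 129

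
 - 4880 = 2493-7373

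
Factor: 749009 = 313^1*2393^1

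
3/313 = 3/313= 0.01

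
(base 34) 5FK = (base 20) FFA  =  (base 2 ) 1100010100110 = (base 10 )6310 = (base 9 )8581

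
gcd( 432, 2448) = 144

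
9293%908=213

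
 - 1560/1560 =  - 1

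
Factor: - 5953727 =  - 13^1 * 457979^1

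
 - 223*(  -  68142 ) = 15195666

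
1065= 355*3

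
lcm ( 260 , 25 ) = 1300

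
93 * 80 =7440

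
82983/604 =82983/604 = 137.39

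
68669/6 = 68669/6 = 11444.83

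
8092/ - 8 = - 1012 + 1/2 = -1011.50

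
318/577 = 318/577 = 0.55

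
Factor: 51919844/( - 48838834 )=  - 2^1*11^( - 1 )*2219947^( - 1)  *12979961^1 =- 25959922/24419417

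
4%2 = 0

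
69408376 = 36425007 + 32983369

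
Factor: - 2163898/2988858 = -3^(-1)*11^1*41^1*2399^1 * 498143^( - 1 )  =  - 1081949/1494429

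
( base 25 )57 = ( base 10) 132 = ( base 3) 11220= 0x84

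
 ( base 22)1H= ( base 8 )47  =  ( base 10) 39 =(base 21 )1I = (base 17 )25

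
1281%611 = 59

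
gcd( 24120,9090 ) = 90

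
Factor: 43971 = 3^1*14657^1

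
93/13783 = 93/13783=0.01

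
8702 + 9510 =18212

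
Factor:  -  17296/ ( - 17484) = 92/93=2^2*3^( - 1) * 23^1 * 31^( - 1 )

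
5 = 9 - 4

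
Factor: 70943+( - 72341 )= - 2^1*3^1*233^1 = - 1398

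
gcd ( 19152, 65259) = 9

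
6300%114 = 30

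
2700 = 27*100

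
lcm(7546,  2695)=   37730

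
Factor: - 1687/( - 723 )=7/3= 3^( - 1)*7^1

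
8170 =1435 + 6735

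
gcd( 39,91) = 13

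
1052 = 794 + 258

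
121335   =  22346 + 98989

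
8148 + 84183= 92331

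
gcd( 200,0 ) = 200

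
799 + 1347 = 2146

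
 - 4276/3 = -1426 + 2/3 = - 1425.33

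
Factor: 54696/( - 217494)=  - 212/843 = - 2^2*3^(-1 ) *53^1*281^(-1)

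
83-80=3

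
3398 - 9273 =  - 5875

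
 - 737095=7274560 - 8011655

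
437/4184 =437/4184 = 0.10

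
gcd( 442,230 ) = 2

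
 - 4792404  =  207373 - 4999777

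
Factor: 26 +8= 2^1*17^1 = 34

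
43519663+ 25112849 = 68632512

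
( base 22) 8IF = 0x10BB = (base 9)5778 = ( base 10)4283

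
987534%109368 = 3222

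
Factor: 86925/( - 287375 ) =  - 3^1*5^(-1)*11^( - 2)*61^1 = -183/605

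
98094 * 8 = 784752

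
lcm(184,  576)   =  13248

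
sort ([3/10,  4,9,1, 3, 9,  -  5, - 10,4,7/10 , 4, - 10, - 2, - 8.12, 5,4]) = [ - 10, - 10, - 8.12, - 5, -2,3/10, 7/10,1,  3,4,4,4,4,5,  9  ,  9]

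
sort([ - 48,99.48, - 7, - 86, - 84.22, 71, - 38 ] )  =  [ - 86,-84.22, - 48 , - 38, - 7 , 71,  99.48]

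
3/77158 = 3/77158 = 0.00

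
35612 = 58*614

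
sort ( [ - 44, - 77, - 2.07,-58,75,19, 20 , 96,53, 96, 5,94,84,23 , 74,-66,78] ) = [ - 77 , - 66, - 58,-44,  -  2.07, 5,19,20,  23,53,74 , 75, 78,  84,94  ,  96,96]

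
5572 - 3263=2309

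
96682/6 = 48341/3 = 16113.67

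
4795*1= 4795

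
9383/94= 99 + 77/94 = 99.82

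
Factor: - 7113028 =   -  2^2  *13^1*37^1*3697^1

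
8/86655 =8/86655 = 0.00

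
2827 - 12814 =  - 9987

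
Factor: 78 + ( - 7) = 71^1 = 71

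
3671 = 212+3459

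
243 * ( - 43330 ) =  -10529190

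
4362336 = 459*9504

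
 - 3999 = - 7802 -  - 3803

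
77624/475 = 77624/475=163.42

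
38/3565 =38/3565=0.01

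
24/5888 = 3/736 = 0.00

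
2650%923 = 804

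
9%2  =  1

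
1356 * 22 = 29832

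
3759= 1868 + 1891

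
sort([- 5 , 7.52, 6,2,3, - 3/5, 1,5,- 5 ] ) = [ - 5,-5,-3/5,1,2 , 3,5,6,7.52 ] 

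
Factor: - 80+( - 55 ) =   -  3^3*5^1 = -135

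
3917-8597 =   -  4680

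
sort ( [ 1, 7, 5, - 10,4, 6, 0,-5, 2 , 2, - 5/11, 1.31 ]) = [-10,-5, - 5/11,0, 1,  1.31, 2, 2 , 4,5, 6, 7 ]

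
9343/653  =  14 + 201/653 = 14.31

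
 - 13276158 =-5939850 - 7336308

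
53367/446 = 53367/446 = 119.66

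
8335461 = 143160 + 8192301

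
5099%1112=651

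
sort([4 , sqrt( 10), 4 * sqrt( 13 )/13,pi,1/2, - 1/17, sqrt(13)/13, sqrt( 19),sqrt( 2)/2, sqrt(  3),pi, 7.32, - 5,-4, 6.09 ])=[ - 5, - 4, - 1/17, sqrt( 13 ) /13,1/2, sqrt( 2 )/2,  4*sqrt( 13)/13, sqrt( 3),  pi , pi,sqrt( 10 ) , 4,sqrt( 19),  6.09, 7.32] 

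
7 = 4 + 3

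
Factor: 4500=2^2*3^2*5^3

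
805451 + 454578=1260029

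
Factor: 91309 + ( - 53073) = 2^2 *11^2  *  79^1 = 38236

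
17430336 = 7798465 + 9631871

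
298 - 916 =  - 618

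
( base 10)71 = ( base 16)47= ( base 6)155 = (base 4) 1013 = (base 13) 56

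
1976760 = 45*43928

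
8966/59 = 8966/59 = 151.97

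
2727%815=282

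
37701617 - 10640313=27061304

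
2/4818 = 1/2409=0.00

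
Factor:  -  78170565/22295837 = -3^1*5^1 * 11^1*571^ (-1)*39047^( - 1)*473761^1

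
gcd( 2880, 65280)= 960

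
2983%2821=162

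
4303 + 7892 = 12195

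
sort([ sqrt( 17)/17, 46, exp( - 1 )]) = [ sqrt( 17 ) /17, exp( - 1 ), 46 ] 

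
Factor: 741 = 3^1 * 13^1*19^1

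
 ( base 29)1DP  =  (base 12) 877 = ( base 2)10011011011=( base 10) 1243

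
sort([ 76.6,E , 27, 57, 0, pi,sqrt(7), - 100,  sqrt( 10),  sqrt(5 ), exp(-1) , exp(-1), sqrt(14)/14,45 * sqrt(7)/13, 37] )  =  [  -  100,0,sqrt( 14) /14, exp (-1),exp(  -  1 ),sqrt(5),sqrt(7),  E,pi, sqrt( 10),45*sqrt(7)/13,27, 37, 57,76.6 ] 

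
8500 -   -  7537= 16037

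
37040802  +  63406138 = 100446940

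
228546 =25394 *9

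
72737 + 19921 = 92658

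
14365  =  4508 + 9857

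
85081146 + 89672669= 174753815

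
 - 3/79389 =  - 1/26463 = - 0.00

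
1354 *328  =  444112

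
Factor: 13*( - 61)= - 793 = -  13^1 *61^1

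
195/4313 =195/4313 = 0.05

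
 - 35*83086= - 2908010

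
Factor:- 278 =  - 2^1*139^1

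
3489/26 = 3489/26   =  134.19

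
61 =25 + 36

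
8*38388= 307104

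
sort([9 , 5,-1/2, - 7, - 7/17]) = [-7,-1/2, - 7/17, 5, 9 ]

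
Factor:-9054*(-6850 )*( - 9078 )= - 563016652200 =- 2^3*3^3*5^2*17^1*89^1*137^1*503^1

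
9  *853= 7677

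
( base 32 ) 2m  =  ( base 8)126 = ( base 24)3e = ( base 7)152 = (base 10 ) 86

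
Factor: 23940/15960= 3/2 =2^ ( - 1)*3^1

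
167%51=14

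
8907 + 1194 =10101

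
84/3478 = 42/1739 = 0.02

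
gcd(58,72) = 2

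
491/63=7 + 50/63 = 7.79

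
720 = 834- 114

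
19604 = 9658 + 9946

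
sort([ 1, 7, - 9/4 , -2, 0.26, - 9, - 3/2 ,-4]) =[  -  9, - 4, - 9/4, - 2, - 3/2, 0.26 , 1, 7 ] 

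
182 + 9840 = 10022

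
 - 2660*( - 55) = 146300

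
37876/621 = 60 + 616/621 = 60.99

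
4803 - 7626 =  - 2823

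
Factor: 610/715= 122/143 =2^1*11^(-1) * 13^( - 1)*61^1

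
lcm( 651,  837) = 5859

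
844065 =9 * 93785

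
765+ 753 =1518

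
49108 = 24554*2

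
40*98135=3925400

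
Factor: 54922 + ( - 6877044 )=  - 2^1*23^1*43^1*3449^1 = -  6822122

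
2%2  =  0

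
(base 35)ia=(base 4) 22000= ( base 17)23b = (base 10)640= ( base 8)1200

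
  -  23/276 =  - 1/12 = - 0.08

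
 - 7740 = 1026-8766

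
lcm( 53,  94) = 4982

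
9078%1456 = 342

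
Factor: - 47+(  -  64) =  - 3^1*37^1 = - 111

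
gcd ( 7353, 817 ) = 817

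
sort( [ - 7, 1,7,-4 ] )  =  [ - 7, - 4,1,  7]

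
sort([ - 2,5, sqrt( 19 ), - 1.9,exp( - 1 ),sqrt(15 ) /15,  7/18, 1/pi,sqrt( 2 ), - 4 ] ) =[-4, - 2 , - 1.9,sqrt(15)/15,1/pi,exp( - 1),7/18, sqrt(2),sqrt(19), 5]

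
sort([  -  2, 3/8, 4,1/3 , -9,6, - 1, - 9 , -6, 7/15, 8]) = [ - 9, - 9 , - 6, - 2, - 1 , 1/3, 3/8, 7/15, 4, 6,8 ] 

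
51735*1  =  51735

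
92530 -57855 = 34675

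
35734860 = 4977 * 7180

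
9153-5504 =3649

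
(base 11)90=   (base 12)83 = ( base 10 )99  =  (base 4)1203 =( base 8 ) 143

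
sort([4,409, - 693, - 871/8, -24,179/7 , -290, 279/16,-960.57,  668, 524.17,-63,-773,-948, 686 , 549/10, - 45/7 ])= [- 960.57, - 948,-773, - 693,- 290 , - 871/8, - 63,-24,- 45/7 , 4,279/16, 179/7, 549/10, 409,524.17,668, 686 ] 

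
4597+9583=14180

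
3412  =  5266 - 1854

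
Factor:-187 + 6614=6427 = 6427^1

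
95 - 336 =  - 241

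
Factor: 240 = 2^4*3^1*5^1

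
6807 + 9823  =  16630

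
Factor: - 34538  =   - 2^1*7^1*2467^1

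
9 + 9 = 18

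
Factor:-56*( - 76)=2^5*7^1*19^1 = 4256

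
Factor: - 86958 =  - 2^1*3^2*4831^1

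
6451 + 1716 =8167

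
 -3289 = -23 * 143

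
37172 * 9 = 334548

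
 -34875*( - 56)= 1953000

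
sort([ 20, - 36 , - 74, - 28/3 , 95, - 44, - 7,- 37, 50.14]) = [ - 74 ,-44 ,-37 , - 36, - 28/3,-7 , 20, 50.14, 95]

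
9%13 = 9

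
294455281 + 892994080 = 1187449361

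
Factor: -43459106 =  -2^1 * 17^1*1278209^1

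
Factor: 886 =2^1*443^1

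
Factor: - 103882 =-2^1*51941^1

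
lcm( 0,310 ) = 0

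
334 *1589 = 530726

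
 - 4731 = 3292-8023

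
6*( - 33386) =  - 200316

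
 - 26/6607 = -26/6607 = - 0.00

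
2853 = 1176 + 1677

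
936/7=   936/7 = 133.71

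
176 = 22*8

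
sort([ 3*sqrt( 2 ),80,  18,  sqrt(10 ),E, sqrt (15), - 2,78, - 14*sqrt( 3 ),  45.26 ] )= [-14*sqrt( 3) ,- 2,  E, sqrt(10),sqrt(15),3 *sqrt( 2 ) , 18,45.26,  78, 80] 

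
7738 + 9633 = 17371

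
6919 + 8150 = 15069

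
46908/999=5212/111 = 46.95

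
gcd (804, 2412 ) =804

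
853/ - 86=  - 853/86 = - 9.92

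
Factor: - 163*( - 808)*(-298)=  - 2^4*101^1*149^1*163^1 = - 39247792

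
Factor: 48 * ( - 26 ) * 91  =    -  113568 = -2^5*3^1*7^1*13^2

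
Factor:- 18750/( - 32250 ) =5^2*43^( - 1 ) = 25/43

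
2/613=2/613 = 0.00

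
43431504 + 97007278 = 140438782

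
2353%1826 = 527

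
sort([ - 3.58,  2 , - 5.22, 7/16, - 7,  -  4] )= [ - 7 , - 5.22,- 4, - 3.58, 7/16,  2] 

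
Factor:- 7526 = - 2^1*53^1*71^1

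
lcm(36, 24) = 72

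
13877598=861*16118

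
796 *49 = 39004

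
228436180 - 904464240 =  - 676028060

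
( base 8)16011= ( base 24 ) cb1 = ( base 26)ag1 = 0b1110000001001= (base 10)7177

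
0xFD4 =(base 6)30432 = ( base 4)333110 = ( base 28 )54k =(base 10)4052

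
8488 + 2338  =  10826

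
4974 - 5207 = - 233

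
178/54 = 89/27 = 3.30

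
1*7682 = 7682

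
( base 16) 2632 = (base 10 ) 9778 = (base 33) 8wa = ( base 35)7YD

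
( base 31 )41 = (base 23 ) 5a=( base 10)125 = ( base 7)236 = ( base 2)1111101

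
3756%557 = 414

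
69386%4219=1882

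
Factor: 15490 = 2^1*5^1*1549^1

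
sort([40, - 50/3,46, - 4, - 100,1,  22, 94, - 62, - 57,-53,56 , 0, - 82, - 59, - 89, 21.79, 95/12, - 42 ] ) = [ - 100,-89, - 82,-62, - 59,-57, - 53, - 42, - 50/3, - 4, 0,1, 95/12,  21.79, 22, 40, 46,56, 94]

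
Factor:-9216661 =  - 9216661^1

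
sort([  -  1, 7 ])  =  [ - 1, 7 ] 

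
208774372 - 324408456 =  - 115634084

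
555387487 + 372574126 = 927961613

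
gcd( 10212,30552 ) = 12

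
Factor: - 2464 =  - 2^5*7^1*11^1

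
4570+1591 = 6161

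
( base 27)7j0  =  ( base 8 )12760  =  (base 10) 5616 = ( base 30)676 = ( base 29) 6jj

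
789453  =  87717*9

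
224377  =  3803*59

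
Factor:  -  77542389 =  - 3^2*17^1*457^1 * 1109^1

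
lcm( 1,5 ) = 5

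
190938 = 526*363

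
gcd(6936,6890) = 2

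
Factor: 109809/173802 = 2^ (- 1 )*3^2*7^2*349^(-1) = 441/698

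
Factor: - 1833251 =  - 7^1 * 101^1*2593^1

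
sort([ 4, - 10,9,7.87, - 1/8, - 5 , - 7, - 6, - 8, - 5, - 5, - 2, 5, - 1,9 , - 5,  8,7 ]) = [ - 10, - 8,-7,-6,- 5, - 5, - 5, - 5,-2,  -  1,  -  1/8,4,  5,7,  7.87,8 , 9,9 ] 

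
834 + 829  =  1663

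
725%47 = 20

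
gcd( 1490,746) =2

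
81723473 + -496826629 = -415103156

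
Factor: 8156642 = 2^1*13^1 * 313717^1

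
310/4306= 155/2153= 0.07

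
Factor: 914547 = 3^1*304849^1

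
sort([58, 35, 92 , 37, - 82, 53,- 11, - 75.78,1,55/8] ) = [ - 82, -75.78, - 11,1, 55/8,35, 37, 53,58,92]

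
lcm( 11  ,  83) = 913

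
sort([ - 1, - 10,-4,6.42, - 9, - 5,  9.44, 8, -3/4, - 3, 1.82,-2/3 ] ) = [ - 10, - 9 , - 5,-4,-3,  -  1, - 3/4, - 2/3,1.82 , 6.42, 8,9.44 ] 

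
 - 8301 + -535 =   -  8836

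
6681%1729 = 1494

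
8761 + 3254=12015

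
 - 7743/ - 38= 7743/38   =  203.76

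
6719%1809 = 1292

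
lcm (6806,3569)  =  292658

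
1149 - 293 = 856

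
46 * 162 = 7452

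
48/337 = 48/337= 0.14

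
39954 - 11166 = 28788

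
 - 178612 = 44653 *( - 4) 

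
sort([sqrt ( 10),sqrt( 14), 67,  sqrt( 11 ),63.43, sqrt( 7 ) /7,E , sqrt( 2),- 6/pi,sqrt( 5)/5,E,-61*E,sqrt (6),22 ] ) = [- 61 *E, - 6/pi,sqrt(7)/7,  sqrt( 5)/5, sqrt( 2),sqrt( 6),E,E,  sqrt( 10),sqrt(11),sqrt( 14 ),22,63.43 , 67]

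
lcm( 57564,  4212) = 172692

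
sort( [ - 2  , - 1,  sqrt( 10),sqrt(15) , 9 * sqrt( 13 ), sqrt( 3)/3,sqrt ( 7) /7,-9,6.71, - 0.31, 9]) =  [  -  9, - 2, - 1, - 0.31,sqrt( 7 ) /7,sqrt(3 )/3, sqrt (10 ),sqrt( 15),6.71,9,9*sqrt ( 13) ] 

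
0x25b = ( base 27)M9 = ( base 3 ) 211100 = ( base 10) 603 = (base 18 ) 1F9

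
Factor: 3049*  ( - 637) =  - 7^2*13^1*3049^1 = - 1942213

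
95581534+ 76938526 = 172520060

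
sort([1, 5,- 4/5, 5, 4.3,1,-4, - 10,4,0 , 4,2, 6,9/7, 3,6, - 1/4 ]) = [-10, - 4,  -  4/5, - 1/4,0,1,1,9/7,2 , 3,4 , 4 , 4.3,5,5,6,6 ]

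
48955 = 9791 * 5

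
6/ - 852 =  - 1/142 = - 0.01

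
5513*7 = 38591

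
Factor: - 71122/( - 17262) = 35561/8631 = 3^ ( - 2)*7^( - 1)*43^1*137^( - 1)*827^1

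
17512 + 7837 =25349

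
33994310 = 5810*5851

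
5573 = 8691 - 3118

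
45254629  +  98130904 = 143385533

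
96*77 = 7392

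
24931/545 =24931/545 = 45.74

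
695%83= 31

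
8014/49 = 8014/49 = 163.55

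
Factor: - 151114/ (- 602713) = 2^1*75557^1*602713^( - 1)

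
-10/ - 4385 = 2/877 = 0.00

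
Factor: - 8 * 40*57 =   -  18240 = -2^6*3^1*5^1*19^1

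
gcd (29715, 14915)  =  5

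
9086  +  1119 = 10205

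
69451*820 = 56949820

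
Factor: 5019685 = 5^1 *11^2*8297^1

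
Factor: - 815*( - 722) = 588430 = 2^1*5^1*19^2*163^1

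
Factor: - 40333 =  - 53^1*761^1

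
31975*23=735425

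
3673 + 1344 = 5017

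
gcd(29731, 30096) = 1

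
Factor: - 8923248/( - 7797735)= 991472/866415 = 2^4*3^( - 1 ) * 5^ ( - 1 )*11^( - 1 )*59^(  -  1)*89^( - 1 )*61967^1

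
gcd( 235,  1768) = 1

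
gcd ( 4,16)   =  4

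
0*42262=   0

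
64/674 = 32/337 = 0.09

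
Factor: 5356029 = 3^1* 7^1*255049^1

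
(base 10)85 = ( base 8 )125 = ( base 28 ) 31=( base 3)10011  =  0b1010101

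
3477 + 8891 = 12368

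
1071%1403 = 1071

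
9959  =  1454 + 8505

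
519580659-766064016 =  - 246483357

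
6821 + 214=7035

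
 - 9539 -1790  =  -11329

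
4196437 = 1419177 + 2777260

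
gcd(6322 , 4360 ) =218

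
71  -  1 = 70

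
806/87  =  9 + 23/87= 9.26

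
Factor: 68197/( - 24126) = -2^(  -  1 )*3^( - 1)*47^1*1451^1*4021^( - 1) 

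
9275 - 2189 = 7086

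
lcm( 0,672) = 0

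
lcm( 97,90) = 8730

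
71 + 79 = 150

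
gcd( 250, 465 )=5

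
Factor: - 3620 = -2^2* 5^1 * 181^1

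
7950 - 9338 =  - 1388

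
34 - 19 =15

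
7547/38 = 198+23/38 = 198.61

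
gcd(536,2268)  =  4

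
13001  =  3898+9103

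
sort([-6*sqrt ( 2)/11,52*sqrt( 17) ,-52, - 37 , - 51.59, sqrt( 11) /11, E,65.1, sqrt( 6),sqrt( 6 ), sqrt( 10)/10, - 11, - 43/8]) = [ - 52, - 51.59,-37,-11, - 43/8, - 6*sqrt(2)/11, sqrt( 11)/11,sqrt (10 ) /10, sqrt(6), sqrt ( 6 ), E, 65.1, 52*sqrt( 17)] 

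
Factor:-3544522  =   - 2^1*827^1 * 2143^1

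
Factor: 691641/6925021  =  3^2*31^1*37^1*43^( - 1)*67^1*161047^ ( - 1) 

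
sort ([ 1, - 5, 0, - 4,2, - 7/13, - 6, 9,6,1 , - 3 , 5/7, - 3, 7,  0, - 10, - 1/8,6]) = [-10, - 6, - 5,-4,-3, - 3, - 7/13, - 1/8,  0,0, 5/7,  1,1,2, 6,6,  7, 9]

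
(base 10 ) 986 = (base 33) TT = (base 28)176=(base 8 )1732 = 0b1111011010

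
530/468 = 265/234 = 1.13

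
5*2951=14755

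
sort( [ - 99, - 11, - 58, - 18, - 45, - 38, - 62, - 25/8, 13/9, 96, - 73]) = [-99, - 73, - 62, - 58, - 45, - 38, - 18 , - 11, - 25/8,13/9,  96]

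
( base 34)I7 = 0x26b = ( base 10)619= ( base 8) 1153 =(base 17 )227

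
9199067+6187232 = 15386299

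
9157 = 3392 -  -5765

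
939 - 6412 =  - 5473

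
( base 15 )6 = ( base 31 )6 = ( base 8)6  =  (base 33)6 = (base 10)6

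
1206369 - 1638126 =  -  431757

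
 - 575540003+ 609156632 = 33616629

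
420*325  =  136500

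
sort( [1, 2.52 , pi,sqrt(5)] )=[1, sqrt(5),2.52,pi] 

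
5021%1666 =23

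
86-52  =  34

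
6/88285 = 6/88285 = 0.00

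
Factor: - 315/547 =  - 3^2 *5^1*7^1 * 547^ ( - 1 ) 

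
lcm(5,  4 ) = 20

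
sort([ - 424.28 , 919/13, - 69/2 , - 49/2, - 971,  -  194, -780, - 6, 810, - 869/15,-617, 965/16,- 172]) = [ - 971, - 780, - 617, - 424.28, - 194, - 172,-869/15, - 69/2,-49/2, - 6, 965/16, 919/13,810]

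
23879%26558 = 23879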